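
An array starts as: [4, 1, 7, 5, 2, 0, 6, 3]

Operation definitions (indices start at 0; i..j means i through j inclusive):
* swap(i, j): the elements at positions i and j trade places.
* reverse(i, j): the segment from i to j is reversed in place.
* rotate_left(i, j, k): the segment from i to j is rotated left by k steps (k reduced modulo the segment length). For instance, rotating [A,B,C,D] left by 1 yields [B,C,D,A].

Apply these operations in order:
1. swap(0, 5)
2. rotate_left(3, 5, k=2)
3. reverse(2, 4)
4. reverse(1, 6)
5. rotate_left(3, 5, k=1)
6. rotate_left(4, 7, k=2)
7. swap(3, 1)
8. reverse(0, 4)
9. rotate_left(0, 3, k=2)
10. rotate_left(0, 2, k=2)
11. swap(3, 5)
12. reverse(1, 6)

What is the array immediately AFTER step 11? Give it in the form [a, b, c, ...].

Answer: [1, 2, 4, 3, 0, 6, 5, 7]

Derivation:
After 1 (swap(0, 5)): [0, 1, 7, 5, 2, 4, 6, 3]
After 2 (rotate_left(3, 5, k=2)): [0, 1, 7, 4, 5, 2, 6, 3]
After 3 (reverse(2, 4)): [0, 1, 5, 4, 7, 2, 6, 3]
After 4 (reverse(1, 6)): [0, 6, 2, 7, 4, 5, 1, 3]
After 5 (rotate_left(3, 5, k=1)): [0, 6, 2, 4, 5, 7, 1, 3]
After 6 (rotate_left(4, 7, k=2)): [0, 6, 2, 4, 1, 3, 5, 7]
After 7 (swap(3, 1)): [0, 4, 2, 6, 1, 3, 5, 7]
After 8 (reverse(0, 4)): [1, 6, 2, 4, 0, 3, 5, 7]
After 9 (rotate_left(0, 3, k=2)): [2, 4, 1, 6, 0, 3, 5, 7]
After 10 (rotate_left(0, 2, k=2)): [1, 2, 4, 6, 0, 3, 5, 7]
After 11 (swap(3, 5)): [1, 2, 4, 3, 0, 6, 5, 7]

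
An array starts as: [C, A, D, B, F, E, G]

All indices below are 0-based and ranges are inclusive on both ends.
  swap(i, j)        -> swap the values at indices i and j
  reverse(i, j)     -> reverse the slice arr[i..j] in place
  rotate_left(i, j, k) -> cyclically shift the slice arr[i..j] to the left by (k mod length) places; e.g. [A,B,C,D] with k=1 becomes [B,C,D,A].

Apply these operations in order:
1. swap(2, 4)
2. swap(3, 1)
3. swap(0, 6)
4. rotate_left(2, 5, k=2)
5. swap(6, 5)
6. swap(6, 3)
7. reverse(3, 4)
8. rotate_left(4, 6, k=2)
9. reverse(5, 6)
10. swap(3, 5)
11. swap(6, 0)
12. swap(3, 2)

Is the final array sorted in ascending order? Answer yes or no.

After 1 (swap(2, 4)): [C, A, F, B, D, E, G]
After 2 (swap(3, 1)): [C, B, F, A, D, E, G]
After 3 (swap(0, 6)): [G, B, F, A, D, E, C]
After 4 (rotate_left(2, 5, k=2)): [G, B, D, E, F, A, C]
After 5 (swap(6, 5)): [G, B, D, E, F, C, A]
After 6 (swap(6, 3)): [G, B, D, A, F, C, E]
After 7 (reverse(3, 4)): [G, B, D, F, A, C, E]
After 8 (rotate_left(4, 6, k=2)): [G, B, D, F, E, A, C]
After 9 (reverse(5, 6)): [G, B, D, F, E, C, A]
After 10 (swap(3, 5)): [G, B, D, C, E, F, A]
After 11 (swap(6, 0)): [A, B, D, C, E, F, G]
After 12 (swap(3, 2)): [A, B, C, D, E, F, G]

Answer: yes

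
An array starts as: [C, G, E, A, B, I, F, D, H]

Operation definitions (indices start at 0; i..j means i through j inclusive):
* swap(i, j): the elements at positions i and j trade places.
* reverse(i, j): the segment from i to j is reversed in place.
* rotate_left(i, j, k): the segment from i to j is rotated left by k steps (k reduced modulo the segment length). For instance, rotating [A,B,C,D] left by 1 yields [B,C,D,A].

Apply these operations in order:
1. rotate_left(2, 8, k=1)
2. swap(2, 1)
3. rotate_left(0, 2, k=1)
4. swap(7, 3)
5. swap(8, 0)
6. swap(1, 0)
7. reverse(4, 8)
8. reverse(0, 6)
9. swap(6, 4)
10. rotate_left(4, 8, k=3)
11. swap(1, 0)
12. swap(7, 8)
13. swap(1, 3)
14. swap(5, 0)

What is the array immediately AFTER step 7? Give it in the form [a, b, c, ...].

After 1 (rotate_left(2, 8, k=1)): [C, G, A, B, I, F, D, H, E]
After 2 (swap(2, 1)): [C, A, G, B, I, F, D, H, E]
After 3 (rotate_left(0, 2, k=1)): [A, G, C, B, I, F, D, H, E]
After 4 (swap(7, 3)): [A, G, C, H, I, F, D, B, E]
After 5 (swap(8, 0)): [E, G, C, H, I, F, D, B, A]
After 6 (swap(1, 0)): [G, E, C, H, I, F, D, B, A]
After 7 (reverse(4, 8)): [G, E, C, H, A, B, D, F, I]

Answer: [G, E, C, H, A, B, D, F, I]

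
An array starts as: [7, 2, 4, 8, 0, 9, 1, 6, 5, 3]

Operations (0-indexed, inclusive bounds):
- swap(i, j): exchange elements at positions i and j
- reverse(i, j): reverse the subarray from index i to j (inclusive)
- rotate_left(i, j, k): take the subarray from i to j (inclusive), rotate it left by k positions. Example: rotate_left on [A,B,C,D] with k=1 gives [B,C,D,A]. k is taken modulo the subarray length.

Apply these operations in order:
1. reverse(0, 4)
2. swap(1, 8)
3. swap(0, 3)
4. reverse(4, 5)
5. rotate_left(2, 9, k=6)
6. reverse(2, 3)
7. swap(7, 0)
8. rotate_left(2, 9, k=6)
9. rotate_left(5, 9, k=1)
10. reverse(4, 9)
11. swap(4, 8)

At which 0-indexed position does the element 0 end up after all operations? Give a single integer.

Answer: 7

Derivation:
After 1 (reverse(0, 4)): [0, 8, 4, 2, 7, 9, 1, 6, 5, 3]
After 2 (swap(1, 8)): [0, 5, 4, 2, 7, 9, 1, 6, 8, 3]
After 3 (swap(0, 3)): [2, 5, 4, 0, 7, 9, 1, 6, 8, 3]
After 4 (reverse(4, 5)): [2, 5, 4, 0, 9, 7, 1, 6, 8, 3]
After 5 (rotate_left(2, 9, k=6)): [2, 5, 8, 3, 4, 0, 9, 7, 1, 6]
After 6 (reverse(2, 3)): [2, 5, 3, 8, 4, 0, 9, 7, 1, 6]
After 7 (swap(7, 0)): [7, 5, 3, 8, 4, 0, 9, 2, 1, 6]
After 8 (rotate_left(2, 9, k=6)): [7, 5, 1, 6, 3, 8, 4, 0, 9, 2]
After 9 (rotate_left(5, 9, k=1)): [7, 5, 1, 6, 3, 4, 0, 9, 2, 8]
After 10 (reverse(4, 9)): [7, 5, 1, 6, 8, 2, 9, 0, 4, 3]
After 11 (swap(4, 8)): [7, 5, 1, 6, 4, 2, 9, 0, 8, 3]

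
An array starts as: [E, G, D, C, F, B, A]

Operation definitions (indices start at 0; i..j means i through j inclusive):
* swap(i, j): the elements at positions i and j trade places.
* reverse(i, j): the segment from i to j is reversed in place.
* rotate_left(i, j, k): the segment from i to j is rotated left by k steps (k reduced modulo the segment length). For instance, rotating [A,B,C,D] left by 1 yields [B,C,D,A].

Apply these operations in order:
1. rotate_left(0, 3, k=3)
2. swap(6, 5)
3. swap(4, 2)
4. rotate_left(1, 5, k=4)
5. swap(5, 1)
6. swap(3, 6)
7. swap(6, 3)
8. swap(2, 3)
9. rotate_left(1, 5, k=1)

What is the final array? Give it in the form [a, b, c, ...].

After 1 (rotate_left(0, 3, k=3)): [C, E, G, D, F, B, A]
After 2 (swap(6, 5)): [C, E, G, D, F, A, B]
After 3 (swap(4, 2)): [C, E, F, D, G, A, B]
After 4 (rotate_left(1, 5, k=4)): [C, A, E, F, D, G, B]
After 5 (swap(5, 1)): [C, G, E, F, D, A, B]
After 6 (swap(3, 6)): [C, G, E, B, D, A, F]
After 7 (swap(6, 3)): [C, G, E, F, D, A, B]
After 8 (swap(2, 3)): [C, G, F, E, D, A, B]
After 9 (rotate_left(1, 5, k=1)): [C, F, E, D, A, G, B]

Answer: [C, F, E, D, A, G, B]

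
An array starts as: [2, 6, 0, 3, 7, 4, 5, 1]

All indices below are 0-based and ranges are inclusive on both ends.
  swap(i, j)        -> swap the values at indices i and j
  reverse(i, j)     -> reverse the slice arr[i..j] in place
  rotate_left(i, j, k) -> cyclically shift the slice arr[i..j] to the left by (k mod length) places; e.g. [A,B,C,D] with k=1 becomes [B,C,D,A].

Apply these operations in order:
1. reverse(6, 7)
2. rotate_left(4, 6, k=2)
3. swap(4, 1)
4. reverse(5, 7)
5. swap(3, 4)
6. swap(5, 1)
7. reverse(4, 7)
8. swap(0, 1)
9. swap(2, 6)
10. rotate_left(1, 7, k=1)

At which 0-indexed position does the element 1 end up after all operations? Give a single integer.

Answer: 1

Derivation:
After 1 (reverse(6, 7)): [2, 6, 0, 3, 7, 4, 1, 5]
After 2 (rotate_left(4, 6, k=2)): [2, 6, 0, 3, 1, 7, 4, 5]
After 3 (swap(4, 1)): [2, 1, 0, 3, 6, 7, 4, 5]
After 4 (reverse(5, 7)): [2, 1, 0, 3, 6, 5, 4, 7]
After 5 (swap(3, 4)): [2, 1, 0, 6, 3, 5, 4, 7]
After 6 (swap(5, 1)): [2, 5, 0, 6, 3, 1, 4, 7]
After 7 (reverse(4, 7)): [2, 5, 0, 6, 7, 4, 1, 3]
After 8 (swap(0, 1)): [5, 2, 0, 6, 7, 4, 1, 3]
After 9 (swap(2, 6)): [5, 2, 1, 6, 7, 4, 0, 3]
After 10 (rotate_left(1, 7, k=1)): [5, 1, 6, 7, 4, 0, 3, 2]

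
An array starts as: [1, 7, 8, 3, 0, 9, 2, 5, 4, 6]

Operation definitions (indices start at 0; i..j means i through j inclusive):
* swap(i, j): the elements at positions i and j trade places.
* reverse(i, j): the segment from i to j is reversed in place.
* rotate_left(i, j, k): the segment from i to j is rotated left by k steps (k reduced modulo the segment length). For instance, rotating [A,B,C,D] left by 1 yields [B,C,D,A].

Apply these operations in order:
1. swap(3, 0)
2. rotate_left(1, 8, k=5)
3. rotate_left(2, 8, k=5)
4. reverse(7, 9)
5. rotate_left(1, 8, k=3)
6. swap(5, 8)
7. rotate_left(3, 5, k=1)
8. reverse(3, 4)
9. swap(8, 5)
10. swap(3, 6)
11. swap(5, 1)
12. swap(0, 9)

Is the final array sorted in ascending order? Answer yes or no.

After 1 (swap(3, 0)): [3, 7, 8, 1, 0, 9, 2, 5, 4, 6]
After 2 (rotate_left(1, 8, k=5)): [3, 2, 5, 4, 7, 8, 1, 0, 9, 6]
After 3 (rotate_left(2, 8, k=5)): [3, 2, 0, 9, 5, 4, 7, 8, 1, 6]
After 4 (reverse(7, 9)): [3, 2, 0, 9, 5, 4, 7, 6, 1, 8]
After 5 (rotate_left(1, 8, k=3)): [3, 5, 4, 7, 6, 1, 2, 0, 9, 8]
After 6 (swap(5, 8)): [3, 5, 4, 7, 6, 9, 2, 0, 1, 8]
After 7 (rotate_left(3, 5, k=1)): [3, 5, 4, 6, 9, 7, 2, 0, 1, 8]
After 8 (reverse(3, 4)): [3, 5, 4, 9, 6, 7, 2, 0, 1, 8]
After 9 (swap(8, 5)): [3, 5, 4, 9, 6, 1, 2, 0, 7, 8]
After 10 (swap(3, 6)): [3, 5, 4, 2, 6, 1, 9, 0, 7, 8]
After 11 (swap(5, 1)): [3, 1, 4, 2, 6, 5, 9, 0, 7, 8]
After 12 (swap(0, 9)): [8, 1, 4, 2, 6, 5, 9, 0, 7, 3]

Answer: no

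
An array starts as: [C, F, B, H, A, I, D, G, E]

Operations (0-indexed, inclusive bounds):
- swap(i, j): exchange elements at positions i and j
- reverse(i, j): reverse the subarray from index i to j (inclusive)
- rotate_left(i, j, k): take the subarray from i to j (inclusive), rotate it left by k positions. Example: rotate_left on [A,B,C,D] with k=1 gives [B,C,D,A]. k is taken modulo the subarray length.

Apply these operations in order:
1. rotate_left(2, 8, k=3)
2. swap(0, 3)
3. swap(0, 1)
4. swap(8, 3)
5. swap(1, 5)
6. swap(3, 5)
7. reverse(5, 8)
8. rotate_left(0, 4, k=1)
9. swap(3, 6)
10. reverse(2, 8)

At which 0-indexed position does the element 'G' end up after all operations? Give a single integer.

Answer: 4

Derivation:
After 1 (rotate_left(2, 8, k=3)): [C, F, I, D, G, E, B, H, A]
After 2 (swap(0, 3)): [D, F, I, C, G, E, B, H, A]
After 3 (swap(0, 1)): [F, D, I, C, G, E, B, H, A]
After 4 (swap(8, 3)): [F, D, I, A, G, E, B, H, C]
After 5 (swap(1, 5)): [F, E, I, A, G, D, B, H, C]
After 6 (swap(3, 5)): [F, E, I, D, G, A, B, H, C]
After 7 (reverse(5, 8)): [F, E, I, D, G, C, H, B, A]
After 8 (rotate_left(0, 4, k=1)): [E, I, D, G, F, C, H, B, A]
After 9 (swap(3, 6)): [E, I, D, H, F, C, G, B, A]
After 10 (reverse(2, 8)): [E, I, A, B, G, C, F, H, D]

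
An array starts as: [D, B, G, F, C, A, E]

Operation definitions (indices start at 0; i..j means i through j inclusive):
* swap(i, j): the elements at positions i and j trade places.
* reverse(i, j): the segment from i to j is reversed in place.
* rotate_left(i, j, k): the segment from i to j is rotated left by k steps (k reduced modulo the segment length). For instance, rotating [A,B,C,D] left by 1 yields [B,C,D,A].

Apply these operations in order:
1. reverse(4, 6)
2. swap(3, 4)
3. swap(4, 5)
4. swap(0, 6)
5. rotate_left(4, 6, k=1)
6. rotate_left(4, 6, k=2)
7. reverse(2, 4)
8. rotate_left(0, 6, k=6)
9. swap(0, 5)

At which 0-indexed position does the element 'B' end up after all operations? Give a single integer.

After 1 (reverse(4, 6)): [D, B, G, F, E, A, C]
After 2 (swap(3, 4)): [D, B, G, E, F, A, C]
After 3 (swap(4, 5)): [D, B, G, E, A, F, C]
After 4 (swap(0, 6)): [C, B, G, E, A, F, D]
After 5 (rotate_left(4, 6, k=1)): [C, B, G, E, F, D, A]
After 6 (rotate_left(4, 6, k=2)): [C, B, G, E, A, F, D]
After 7 (reverse(2, 4)): [C, B, A, E, G, F, D]
After 8 (rotate_left(0, 6, k=6)): [D, C, B, A, E, G, F]
After 9 (swap(0, 5)): [G, C, B, A, E, D, F]

Answer: 2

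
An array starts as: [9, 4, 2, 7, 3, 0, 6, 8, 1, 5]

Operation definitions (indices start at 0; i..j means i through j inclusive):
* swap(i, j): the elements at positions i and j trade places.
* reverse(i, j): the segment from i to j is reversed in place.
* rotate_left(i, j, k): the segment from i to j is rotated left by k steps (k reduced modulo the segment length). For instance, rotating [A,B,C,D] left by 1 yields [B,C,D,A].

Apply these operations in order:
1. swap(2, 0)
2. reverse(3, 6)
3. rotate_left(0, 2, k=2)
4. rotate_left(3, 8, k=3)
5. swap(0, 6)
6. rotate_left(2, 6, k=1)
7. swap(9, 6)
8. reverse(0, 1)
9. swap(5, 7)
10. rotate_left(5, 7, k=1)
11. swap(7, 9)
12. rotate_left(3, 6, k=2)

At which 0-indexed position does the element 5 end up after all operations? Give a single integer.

Answer: 3

Derivation:
After 1 (swap(2, 0)): [2, 4, 9, 7, 3, 0, 6, 8, 1, 5]
After 2 (reverse(3, 6)): [2, 4, 9, 6, 0, 3, 7, 8, 1, 5]
After 3 (rotate_left(0, 2, k=2)): [9, 2, 4, 6, 0, 3, 7, 8, 1, 5]
After 4 (rotate_left(3, 8, k=3)): [9, 2, 4, 7, 8, 1, 6, 0, 3, 5]
After 5 (swap(0, 6)): [6, 2, 4, 7, 8, 1, 9, 0, 3, 5]
After 6 (rotate_left(2, 6, k=1)): [6, 2, 7, 8, 1, 9, 4, 0, 3, 5]
After 7 (swap(9, 6)): [6, 2, 7, 8, 1, 9, 5, 0, 3, 4]
After 8 (reverse(0, 1)): [2, 6, 7, 8, 1, 9, 5, 0, 3, 4]
After 9 (swap(5, 7)): [2, 6, 7, 8, 1, 0, 5, 9, 3, 4]
After 10 (rotate_left(5, 7, k=1)): [2, 6, 7, 8, 1, 5, 9, 0, 3, 4]
After 11 (swap(7, 9)): [2, 6, 7, 8, 1, 5, 9, 4, 3, 0]
After 12 (rotate_left(3, 6, k=2)): [2, 6, 7, 5, 9, 8, 1, 4, 3, 0]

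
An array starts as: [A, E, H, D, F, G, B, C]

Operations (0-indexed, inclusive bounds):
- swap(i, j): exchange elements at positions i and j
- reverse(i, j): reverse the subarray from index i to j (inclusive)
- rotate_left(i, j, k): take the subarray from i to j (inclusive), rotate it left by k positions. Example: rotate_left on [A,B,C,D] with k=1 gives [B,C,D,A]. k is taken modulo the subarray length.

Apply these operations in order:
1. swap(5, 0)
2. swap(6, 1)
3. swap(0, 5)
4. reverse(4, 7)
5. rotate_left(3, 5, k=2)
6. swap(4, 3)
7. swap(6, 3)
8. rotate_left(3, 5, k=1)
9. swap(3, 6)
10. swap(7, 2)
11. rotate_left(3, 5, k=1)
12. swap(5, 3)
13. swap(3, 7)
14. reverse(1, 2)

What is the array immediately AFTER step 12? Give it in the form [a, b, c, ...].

After 1 (swap(5, 0)): [G, E, H, D, F, A, B, C]
After 2 (swap(6, 1)): [G, B, H, D, F, A, E, C]
After 3 (swap(0, 5)): [A, B, H, D, F, G, E, C]
After 4 (reverse(4, 7)): [A, B, H, D, C, E, G, F]
After 5 (rotate_left(3, 5, k=2)): [A, B, H, E, D, C, G, F]
After 6 (swap(4, 3)): [A, B, H, D, E, C, G, F]
After 7 (swap(6, 3)): [A, B, H, G, E, C, D, F]
After 8 (rotate_left(3, 5, k=1)): [A, B, H, E, C, G, D, F]
After 9 (swap(3, 6)): [A, B, H, D, C, G, E, F]
After 10 (swap(7, 2)): [A, B, F, D, C, G, E, H]
After 11 (rotate_left(3, 5, k=1)): [A, B, F, C, G, D, E, H]
After 12 (swap(5, 3)): [A, B, F, D, G, C, E, H]

Answer: [A, B, F, D, G, C, E, H]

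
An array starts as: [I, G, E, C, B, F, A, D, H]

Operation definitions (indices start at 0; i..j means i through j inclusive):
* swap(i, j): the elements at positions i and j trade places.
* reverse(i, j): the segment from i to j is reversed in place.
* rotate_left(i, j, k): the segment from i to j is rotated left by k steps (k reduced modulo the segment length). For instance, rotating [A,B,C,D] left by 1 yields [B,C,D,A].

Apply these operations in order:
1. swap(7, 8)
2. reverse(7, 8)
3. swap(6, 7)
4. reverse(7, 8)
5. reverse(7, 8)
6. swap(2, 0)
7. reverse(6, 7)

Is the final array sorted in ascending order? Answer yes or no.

After 1 (swap(7, 8)): [I, G, E, C, B, F, A, H, D]
After 2 (reverse(7, 8)): [I, G, E, C, B, F, A, D, H]
After 3 (swap(6, 7)): [I, G, E, C, B, F, D, A, H]
After 4 (reverse(7, 8)): [I, G, E, C, B, F, D, H, A]
After 5 (reverse(7, 8)): [I, G, E, C, B, F, D, A, H]
After 6 (swap(2, 0)): [E, G, I, C, B, F, D, A, H]
After 7 (reverse(6, 7)): [E, G, I, C, B, F, A, D, H]

Answer: no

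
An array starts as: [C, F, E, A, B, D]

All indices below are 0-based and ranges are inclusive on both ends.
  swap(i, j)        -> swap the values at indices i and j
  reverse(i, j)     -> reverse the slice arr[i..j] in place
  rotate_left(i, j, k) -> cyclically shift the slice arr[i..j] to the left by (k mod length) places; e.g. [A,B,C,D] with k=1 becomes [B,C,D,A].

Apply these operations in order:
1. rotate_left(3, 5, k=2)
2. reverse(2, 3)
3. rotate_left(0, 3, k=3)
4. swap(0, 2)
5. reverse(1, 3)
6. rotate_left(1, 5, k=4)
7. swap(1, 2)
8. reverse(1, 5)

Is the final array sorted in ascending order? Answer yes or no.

After 1 (rotate_left(3, 5, k=2)): [C, F, E, D, A, B]
After 2 (reverse(2, 3)): [C, F, D, E, A, B]
After 3 (rotate_left(0, 3, k=3)): [E, C, F, D, A, B]
After 4 (swap(0, 2)): [F, C, E, D, A, B]
After 5 (reverse(1, 3)): [F, D, E, C, A, B]
After 6 (rotate_left(1, 5, k=4)): [F, B, D, E, C, A]
After 7 (swap(1, 2)): [F, D, B, E, C, A]
After 8 (reverse(1, 5)): [F, A, C, E, B, D]

Answer: no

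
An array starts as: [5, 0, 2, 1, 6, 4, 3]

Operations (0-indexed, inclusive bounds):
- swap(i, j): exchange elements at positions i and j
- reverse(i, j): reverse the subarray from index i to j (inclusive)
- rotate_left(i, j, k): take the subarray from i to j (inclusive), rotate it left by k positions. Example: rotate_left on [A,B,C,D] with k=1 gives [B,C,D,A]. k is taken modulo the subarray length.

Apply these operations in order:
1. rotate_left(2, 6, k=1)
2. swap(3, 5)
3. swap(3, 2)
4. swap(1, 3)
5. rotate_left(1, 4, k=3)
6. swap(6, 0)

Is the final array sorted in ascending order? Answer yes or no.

After 1 (rotate_left(2, 6, k=1)): [5, 0, 1, 6, 4, 3, 2]
After 2 (swap(3, 5)): [5, 0, 1, 3, 4, 6, 2]
After 3 (swap(3, 2)): [5, 0, 3, 1, 4, 6, 2]
After 4 (swap(1, 3)): [5, 1, 3, 0, 4, 6, 2]
After 5 (rotate_left(1, 4, k=3)): [5, 4, 1, 3, 0, 6, 2]
After 6 (swap(6, 0)): [2, 4, 1, 3, 0, 6, 5]

Answer: no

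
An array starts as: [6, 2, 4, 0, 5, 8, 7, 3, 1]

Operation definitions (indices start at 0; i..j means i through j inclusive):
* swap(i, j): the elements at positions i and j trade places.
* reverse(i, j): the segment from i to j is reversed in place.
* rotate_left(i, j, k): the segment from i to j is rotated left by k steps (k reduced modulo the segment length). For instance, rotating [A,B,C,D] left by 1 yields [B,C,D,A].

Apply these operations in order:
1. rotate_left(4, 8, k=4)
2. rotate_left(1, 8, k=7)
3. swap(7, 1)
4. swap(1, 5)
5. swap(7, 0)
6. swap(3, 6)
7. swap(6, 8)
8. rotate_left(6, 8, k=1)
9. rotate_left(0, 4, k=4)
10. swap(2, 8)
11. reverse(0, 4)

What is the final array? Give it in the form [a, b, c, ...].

Answer: [5, 2, 7, 3, 0, 8, 6, 4, 1]

Derivation:
After 1 (rotate_left(4, 8, k=4)): [6, 2, 4, 0, 1, 5, 8, 7, 3]
After 2 (rotate_left(1, 8, k=7)): [6, 3, 2, 4, 0, 1, 5, 8, 7]
After 3 (swap(7, 1)): [6, 8, 2, 4, 0, 1, 5, 3, 7]
After 4 (swap(1, 5)): [6, 1, 2, 4, 0, 8, 5, 3, 7]
After 5 (swap(7, 0)): [3, 1, 2, 4, 0, 8, 5, 6, 7]
After 6 (swap(3, 6)): [3, 1, 2, 5, 0, 8, 4, 6, 7]
After 7 (swap(6, 8)): [3, 1, 2, 5, 0, 8, 7, 6, 4]
After 8 (rotate_left(6, 8, k=1)): [3, 1, 2, 5, 0, 8, 6, 4, 7]
After 9 (rotate_left(0, 4, k=4)): [0, 3, 1, 2, 5, 8, 6, 4, 7]
After 10 (swap(2, 8)): [0, 3, 7, 2, 5, 8, 6, 4, 1]
After 11 (reverse(0, 4)): [5, 2, 7, 3, 0, 8, 6, 4, 1]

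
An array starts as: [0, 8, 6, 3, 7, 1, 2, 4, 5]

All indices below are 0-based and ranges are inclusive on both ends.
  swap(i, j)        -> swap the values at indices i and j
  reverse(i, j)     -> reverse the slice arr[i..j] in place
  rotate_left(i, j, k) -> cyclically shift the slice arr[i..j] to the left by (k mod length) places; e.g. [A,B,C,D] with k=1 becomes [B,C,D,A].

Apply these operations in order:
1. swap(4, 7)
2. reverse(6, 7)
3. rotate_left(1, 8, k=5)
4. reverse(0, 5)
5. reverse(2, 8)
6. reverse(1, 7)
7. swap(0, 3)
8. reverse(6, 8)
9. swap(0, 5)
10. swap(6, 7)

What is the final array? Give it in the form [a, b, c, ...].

After 1 (swap(4, 7)): [0, 8, 6, 3, 4, 1, 2, 7, 5]
After 2 (reverse(6, 7)): [0, 8, 6, 3, 4, 1, 7, 2, 5]
After 3 (rotate_left(1, 8, k=5)): [0, 7, 2, 5, 8, 6, 3, 4, 1]
After 4 (reverse(0, 5)): [6, 8, 5, 2, 7, 0, 3, 4, 1]
After 5 (reverse(2, 8)): [6, 8, 1, 4, 3, 0, 7, 2, 5]
After 6 (reverse(1, 7)): [6, 2, 7, 0, 3, 4, 1, 8, 5]
After 7 (swap(0, 3)): [0, 2, 7, 6, 3, 4, 1, 8, 5]
After 8 (reverse(6, 8)): [0, 2, 7, 6, 3, 4, 5, 8, 1]
After 9 (swap(0, 5)): [4, 2, 7, 6, 3, 0, 5, 8, 1]
After 10 (swap(6, 7)): [4, 2, 7, 6, 3, 0, 8, 5, 1]

Answer: [4, 2, 7, 6, 3, 0, 8, 5, 1]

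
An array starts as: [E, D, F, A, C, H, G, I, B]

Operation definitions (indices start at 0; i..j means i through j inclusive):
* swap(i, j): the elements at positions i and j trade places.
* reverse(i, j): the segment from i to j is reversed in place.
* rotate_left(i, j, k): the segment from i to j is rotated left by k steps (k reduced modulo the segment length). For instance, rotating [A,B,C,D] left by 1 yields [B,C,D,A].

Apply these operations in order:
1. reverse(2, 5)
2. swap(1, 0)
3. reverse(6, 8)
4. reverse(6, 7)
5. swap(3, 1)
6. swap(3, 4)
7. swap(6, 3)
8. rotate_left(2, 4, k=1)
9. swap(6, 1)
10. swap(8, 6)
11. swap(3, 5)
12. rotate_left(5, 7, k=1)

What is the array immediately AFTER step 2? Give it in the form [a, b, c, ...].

After 1 (reverse(2, 5)): [E, D, H, C, A, F, G, I, B]
After 2 (swap(1, 0)): [D, E, H, C, A, F, G, I, B]

Answer: [D, E, H, C, A, F, G, I, B]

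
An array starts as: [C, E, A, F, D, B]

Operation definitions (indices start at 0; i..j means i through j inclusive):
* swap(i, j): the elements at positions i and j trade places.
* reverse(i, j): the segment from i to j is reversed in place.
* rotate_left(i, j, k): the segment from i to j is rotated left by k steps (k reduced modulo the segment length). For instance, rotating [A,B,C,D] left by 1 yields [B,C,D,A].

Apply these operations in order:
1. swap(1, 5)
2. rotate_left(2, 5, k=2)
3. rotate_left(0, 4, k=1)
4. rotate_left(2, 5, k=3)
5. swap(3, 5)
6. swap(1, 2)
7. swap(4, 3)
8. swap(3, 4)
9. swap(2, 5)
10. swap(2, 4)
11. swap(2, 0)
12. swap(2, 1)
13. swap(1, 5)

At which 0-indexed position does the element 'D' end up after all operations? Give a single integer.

Answer: 1

Derivation:
After 1 (swap(1, 5)): [C, B, A, F, D, E]
After 2 (rotate_left(2, 5, k=2)): [C, B, D, E, A, F]
After 3 (rotate_left(0, 4, k=1)): [B, D, E, A, C, F]
After 4 (rotate_left(2, 5, k=3)): [B, D, F, E, A, C]
After 5 (swap(3, 5)): [B, D, F, C, A, E]
After 6 (swap(1, 2)): [B, F, D, C, A, E]
After 7 (swap(4, 3)): [B, F, D, A, C, E]
After 8 (swap(3, 4)): [B, F, D, C, A, E]
After 9 (swap(2, 5)): [B, F, E, C, A, D]
After 10 (swap(2, 4)): [B, F, A, C, E, D]
After 11 (swap(2, 0)): [A, F, B, C, E, D]
After 12 (swap(2, 1)): [A, B, F, C, E, D]
After 13 (swap(1, 5)): [A, D, F, C, E, B]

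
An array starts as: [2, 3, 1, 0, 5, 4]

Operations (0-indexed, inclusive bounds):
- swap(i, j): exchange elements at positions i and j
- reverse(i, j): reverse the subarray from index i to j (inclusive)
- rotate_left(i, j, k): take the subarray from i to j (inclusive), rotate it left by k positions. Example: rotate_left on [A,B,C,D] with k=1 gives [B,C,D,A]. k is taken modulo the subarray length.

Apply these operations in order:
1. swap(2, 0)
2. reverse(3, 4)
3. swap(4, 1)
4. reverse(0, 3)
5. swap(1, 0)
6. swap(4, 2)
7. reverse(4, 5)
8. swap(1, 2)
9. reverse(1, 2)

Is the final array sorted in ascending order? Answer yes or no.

Answer: no

Derivation:
After 1 (swap(2, 0)): [1, 3, 2, 0, 5, 4]
After 2 (reverse(3, 4)): [1, 3, 2, 5, 0, 4]
After 3 (swap(4, 1)): [1, 0, 2, 5, 3, 4]
After 4 (reverse(0, 3)): [5, 2, 0, 1, 3, 4]
After 5 (swap(1, 0)): [2, 5, 0, 1, 3, 4]
After 6 (swap(4, 2)): [2, 5, 3, 1, 0, 4]
After 7 (reverse(4, 5)): [2, 5, 3, 1, 4, 0]
After 8 (swap(1, 2)): [2, 3, 5, 1, 4, 0]
After 9 (reverse(1, 2)): [2, 5, 3, 1, 4, 0]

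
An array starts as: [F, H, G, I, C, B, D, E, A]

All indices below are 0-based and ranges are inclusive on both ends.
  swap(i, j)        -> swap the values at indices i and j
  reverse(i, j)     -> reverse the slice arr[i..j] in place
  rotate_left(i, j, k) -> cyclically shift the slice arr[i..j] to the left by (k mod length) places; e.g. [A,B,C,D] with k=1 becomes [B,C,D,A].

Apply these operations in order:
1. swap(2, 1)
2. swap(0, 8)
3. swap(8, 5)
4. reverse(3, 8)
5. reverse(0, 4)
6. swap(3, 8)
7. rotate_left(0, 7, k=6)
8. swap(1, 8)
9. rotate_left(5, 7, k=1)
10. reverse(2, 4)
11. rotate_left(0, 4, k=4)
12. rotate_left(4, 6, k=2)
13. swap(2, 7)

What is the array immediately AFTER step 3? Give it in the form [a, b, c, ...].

After 1 (swap(2, 1)): [F, G, H, I, C, B, D, E, A]
After 2 (swap(0, 8)): [A, G, H, I, C, B, D, E, F]
After 3 (swap(8, 5)): [A, G, H, I, C, F, D, E, B]

Answer: [A, G, H, I, C, F, D, E, B]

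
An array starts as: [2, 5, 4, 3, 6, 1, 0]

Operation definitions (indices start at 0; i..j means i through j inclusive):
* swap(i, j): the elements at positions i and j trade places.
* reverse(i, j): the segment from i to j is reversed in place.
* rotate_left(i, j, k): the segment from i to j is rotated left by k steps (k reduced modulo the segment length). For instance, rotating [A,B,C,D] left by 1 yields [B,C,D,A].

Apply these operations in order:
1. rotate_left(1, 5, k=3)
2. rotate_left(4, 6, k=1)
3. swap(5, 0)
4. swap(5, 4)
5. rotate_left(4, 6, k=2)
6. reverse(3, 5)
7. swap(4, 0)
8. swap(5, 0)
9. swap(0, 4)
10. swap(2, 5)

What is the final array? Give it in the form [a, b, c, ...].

After 1 (rotate_left(1, 5, k=3)): [2, 6, 1, 5, 4, 3, 0]
After 2 (rotate_left(4, 6, k=1)): [2, 6, 1, 5, 3, 0, 4]
After 3 (swap(5, 0)): [0, 6, 1, 5, 3, 2, 4]
After 4 (swap(5, 4)): [0, 6, 1, 5, 2, 3, 4]
After 5 (rotate_left(4, 6, k=2)): [0, 6, 1, 5, 4, 2, 3]
After 6 (reverse(3, 5)): [0, 6, 1, 2, 4, 5, 3]
After 7 (swap(4, 0)): [4, 6, 1, 2, 0, 5, 3]
After 8 (swap(5, 0)): [5, 6, 1, 2, 0, 4, 3]
After 9 (swap(0, 4)): [0, 6, 1, 2, 5, 4, 3]
After 10 (swap(2, 5)): [0, 6, 4, 2, 5, 1, 3]

Answer: [0, 6, 4, 2, 5, 1, 3]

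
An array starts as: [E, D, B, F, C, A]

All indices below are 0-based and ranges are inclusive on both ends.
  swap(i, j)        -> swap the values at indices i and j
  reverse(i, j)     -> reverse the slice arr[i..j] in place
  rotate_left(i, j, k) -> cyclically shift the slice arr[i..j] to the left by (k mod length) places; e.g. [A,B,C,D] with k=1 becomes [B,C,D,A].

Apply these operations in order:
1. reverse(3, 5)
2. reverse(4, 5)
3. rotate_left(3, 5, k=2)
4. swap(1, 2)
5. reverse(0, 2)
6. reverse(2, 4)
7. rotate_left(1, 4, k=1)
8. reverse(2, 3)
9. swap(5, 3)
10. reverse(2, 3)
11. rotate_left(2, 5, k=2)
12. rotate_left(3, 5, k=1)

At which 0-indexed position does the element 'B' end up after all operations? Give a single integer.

After 1 (reverse(3, 5)): [E, D, B, A, C, F]
After 2 (reverse(4, 5)): [E, D, B, A, F, C]
After 3 (rotate_left(3, 5, k=2)): [E, D, B, C, A, F]
After 4 (swap(1, 2)): [E, B, D, C, A, F]
After 5 (reverse(0, 2)): [D, B, E, C, A, F]
After 6 (reverse(2, 4)): [D, B, A, C, E, F]
After 7 (rotate_left(1, 4, k=1)): [D, A, C, E, B, F]
After 8 (reverse(2, 3)): [D, A, E, C, B, F]
After 9 (swap(5, 3)): [D, A, E, F, B, C]
After 10 (reverse(2, 3)): [D, A, F, E, B, C]
After 11 (rotate_left(2, 5, k=2)): [D, A, B, C, F, E]
After 12 (rotate_left(3, 5, k=1)): [D, A, B, F, E, C]

Answer: 2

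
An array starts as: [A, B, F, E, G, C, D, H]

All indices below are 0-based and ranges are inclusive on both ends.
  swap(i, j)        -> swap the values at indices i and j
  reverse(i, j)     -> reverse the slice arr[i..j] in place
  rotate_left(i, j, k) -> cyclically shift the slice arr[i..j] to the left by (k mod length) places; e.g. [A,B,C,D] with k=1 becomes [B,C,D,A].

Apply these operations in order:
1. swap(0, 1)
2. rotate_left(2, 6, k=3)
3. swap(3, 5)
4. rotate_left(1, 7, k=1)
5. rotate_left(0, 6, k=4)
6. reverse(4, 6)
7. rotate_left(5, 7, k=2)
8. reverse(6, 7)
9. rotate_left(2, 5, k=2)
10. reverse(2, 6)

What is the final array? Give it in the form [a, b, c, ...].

After 1 (swap(0, 1)): [B, A, F, E, G, C, D, H]
After 2 (rotate_left(2, 6, k=3)): [B, A, C, D, F, E, G, H]
After 3 (swap(3, 5)): [B, A, C, E, F, D, G, H]
After 4 (rotate_left(1, 7, k=1)): [B, C, E, F, D, G, H, A]
After 5 (rotate_left(0, 6, k=4)): [D, G, H, B, C, E, F, A]
After 6 (reverse(4, 6)): [D, G, H, B, F, E, C, A]
After 7 (rotate_left(5, 7, k=2)): [D, G, H, B, F, A, E, C]
After 8 (reverse(6, 7)): [D, G, H, B, F, A, C, E]
After 9 (rotate_left(2, 5, k=2)): [D, G, F, A, H, B, C, E]
After 10 (reverse(2, 6)): [D, G, C, B, H, A, F, E]

Answer: [D, G, C, B, H, A, F, E]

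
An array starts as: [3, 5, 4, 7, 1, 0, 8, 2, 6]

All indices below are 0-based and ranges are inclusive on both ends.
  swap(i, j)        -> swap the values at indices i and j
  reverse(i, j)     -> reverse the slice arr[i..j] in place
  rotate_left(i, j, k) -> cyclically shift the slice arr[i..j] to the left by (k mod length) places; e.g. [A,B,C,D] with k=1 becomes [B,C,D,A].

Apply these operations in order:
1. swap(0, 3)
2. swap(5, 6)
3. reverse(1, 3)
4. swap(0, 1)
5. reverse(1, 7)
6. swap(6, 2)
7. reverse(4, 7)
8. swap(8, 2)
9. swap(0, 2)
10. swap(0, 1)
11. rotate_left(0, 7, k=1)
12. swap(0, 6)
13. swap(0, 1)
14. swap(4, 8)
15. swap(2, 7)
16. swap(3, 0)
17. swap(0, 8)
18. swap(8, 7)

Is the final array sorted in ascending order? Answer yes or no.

Answer: yes

Derivation:
After 1 (swap(0, 3)): [7, 5, 4, 3, 1, 0, 8, 2, 6]
After 2 (swap(5, 6)): [7, 5, 4, 3, 1, 8, 0, 2, 6]
After 3 (reverse(1, 3)): [7, 3, 4, 5, 1, 8, 0, 2, 6]
After 4 (swap(0, 1)): [3, 7, 4, 5, 1, 8, 0, 2, 6]
After 5 (reverse(1, 7)): [3, 2, 0, 8, 1, 5, 4, 7, 6]
After 6 (swap(6, 2)): [3, 2, 4, 8, 1, 5, 0, 7, 6]
After 7 (reverse(4, 7)): [3, 2, 4, 8, 7, 0, 5, 1, 6]
After 8 (swap(8, 2)): [3, 2, 6, 8, 7, 0, 5, 1, 4]
After 9 (swap(0, 2)): [6, 2, 3, 8, 7, 0, 5, 1, 4]
After 10 (swap(0, 1)): [2, 6, 3, 8, 7, 0, 5, 1, 4]
After 11 (rotate_left(0, 7, k=1)): [6, 3, 8, 7, 0, 5, 1, 2, 4]
After 12 (swap(0, 6)): [1, 3, 8, 7, 0, 5, 6, 2, 4]
After 13 (swap(0, 1)): [3, 1, 8, 7, 0, 5, 6, 2, 4]
After 14 (swap(4, 8)): [3, 1, 8, 7, 4, 5, 6, 2, 0]
After 15 (swap(2, 7)): [3, 1, 2, 7, 4, 5, 6, 8, 0]
After 16 (swap(3, 0)): [7, 1, 2, 3, 4, 5, 6, 8, 0]
After 17 (swap(0, 8)): [0, 1, 2, 3, 4, 5, 6, 8, 7]
After 18 (swap(8, 7)): [0, 1, 2, 3, 4, 5, 6, 7, 8]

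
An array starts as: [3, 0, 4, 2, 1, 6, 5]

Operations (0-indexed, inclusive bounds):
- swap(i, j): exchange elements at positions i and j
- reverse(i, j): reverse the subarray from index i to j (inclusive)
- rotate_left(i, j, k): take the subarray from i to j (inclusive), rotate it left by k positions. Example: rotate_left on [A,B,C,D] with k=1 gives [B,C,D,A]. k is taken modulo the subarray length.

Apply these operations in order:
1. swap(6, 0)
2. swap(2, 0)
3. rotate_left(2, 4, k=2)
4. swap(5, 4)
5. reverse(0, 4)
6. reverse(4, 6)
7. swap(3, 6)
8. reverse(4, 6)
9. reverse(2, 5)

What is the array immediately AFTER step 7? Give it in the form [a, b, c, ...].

After 1 (swap(6, 0)): [5, 0, 4, 2, 1, 6, 3]
After 2 (swap(2, 0)): [4, 0, 5, 2, 1, 6, 3]
After 3 (rotate_left(2, 4, k=2)): [4, 0, 1, 5, 2, 6, 3]
After 4 (swap(5, 4)): [4, 0, 1, 5, 6, 2, 3]
After 5 (reverse(0, 4)): [6, 5, 1, 0, 4, 2, 3]
After 6 (reverse(4, 6)): [6, 5, 1, 0, 3, 2, 4]
After 7 (swap(3, 6)): [6, 5, 1, 4, 3, 2, 0]

Answer: [6, 5, 1, 4, 3, 2, 0]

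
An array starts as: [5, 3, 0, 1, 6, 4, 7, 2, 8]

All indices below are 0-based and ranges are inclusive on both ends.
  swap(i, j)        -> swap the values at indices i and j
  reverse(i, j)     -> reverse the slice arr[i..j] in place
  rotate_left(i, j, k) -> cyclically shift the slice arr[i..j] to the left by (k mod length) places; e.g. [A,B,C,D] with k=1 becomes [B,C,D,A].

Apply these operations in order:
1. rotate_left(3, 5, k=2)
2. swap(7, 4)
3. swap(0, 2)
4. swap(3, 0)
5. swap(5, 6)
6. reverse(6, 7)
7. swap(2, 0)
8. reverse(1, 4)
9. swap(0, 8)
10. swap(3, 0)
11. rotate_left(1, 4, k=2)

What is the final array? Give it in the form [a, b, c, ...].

Answer: [4, 8, 3, 2, 0, 7, 1, 6, 5]

Derivation:
After 1 (rotate_left(3, 5, k=2)): [5, 3, 0, 4, 1, 6, 7, 2, 8]
After 2 (swap(7, 4)): [5, 3, 0, 4, 2, 6, 7, 1, 8]
After 3 (swap(0, 2)): [0, 3, 5, 4, 2, 6, 7, 1, 8]
After 4 (swap(3, 0)): [4, 3, 5, 0, 2, 6, 7, 1, 8]
After 5 (swap(5, 6)): [4, 3, 5, 0, 2, 7, 6, 1, 8]
After 6 (reverse(6, 7)): [4, 3, 5, 0, 2, 7, 1, 6, 8]
After 7 (swap(2, 0)): [5, 3, 4, 0, 2, 7, 1, 6, 8]
After 8 (reverse(1, 4)): [5, 2, 0, 4, 3, 7, 1, 6, 8]
After 9 (swap(0, 8)): [8, 2, 0, 4, 3, 7, 1, 6, 5]
After 10 (swap(3, 0)): [4, 2, 0, 8, 3, 7, 1, 6, 5]
After 11 (rotate_left(1, 4, k=2)): [4, 8, 3, 2, 0, 7, 1, 6, 5]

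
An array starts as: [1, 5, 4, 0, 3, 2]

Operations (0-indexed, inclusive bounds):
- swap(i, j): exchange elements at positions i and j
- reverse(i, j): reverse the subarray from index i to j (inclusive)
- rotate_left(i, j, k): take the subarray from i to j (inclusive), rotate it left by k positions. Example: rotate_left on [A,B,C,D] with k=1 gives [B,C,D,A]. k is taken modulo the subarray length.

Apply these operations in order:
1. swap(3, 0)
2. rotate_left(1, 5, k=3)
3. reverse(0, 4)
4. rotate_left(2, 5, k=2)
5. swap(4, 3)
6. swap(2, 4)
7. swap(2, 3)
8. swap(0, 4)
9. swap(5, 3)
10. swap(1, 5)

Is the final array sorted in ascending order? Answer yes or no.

After 1 (swap(3, 0)): [0, 5, 4, 1, 3, 2]
After 2 (rotate_left(1, 5, k=3)): [0, 3, 2, 5, 4, 1]
After 3 (reverse(0, 4)): [4, 5, 2, 3, 0, 1]
After 4 (rotate_left(2, 5, k=2)): [4, 5, 0, 1, 2, 3]
After 5 (swap(4, 3)): [4, 5, 0, 2, 1, 3]
After 6 (swap(2, 4)): [4, 5, 1, 2, 0, 3]
After 7 (swap(2, 3)): [4, 5, 2, 1, 0, 3]
After 8 (swap(0, 4)): [0, 5, 2, 1, 4, 3]
After 9 (swap(5, 3)): [0, 5, 2, 3, 4, 1]
After 10 (swap(1, 5)): [0, 1, 2, 3, 4, 5]

Answer: yes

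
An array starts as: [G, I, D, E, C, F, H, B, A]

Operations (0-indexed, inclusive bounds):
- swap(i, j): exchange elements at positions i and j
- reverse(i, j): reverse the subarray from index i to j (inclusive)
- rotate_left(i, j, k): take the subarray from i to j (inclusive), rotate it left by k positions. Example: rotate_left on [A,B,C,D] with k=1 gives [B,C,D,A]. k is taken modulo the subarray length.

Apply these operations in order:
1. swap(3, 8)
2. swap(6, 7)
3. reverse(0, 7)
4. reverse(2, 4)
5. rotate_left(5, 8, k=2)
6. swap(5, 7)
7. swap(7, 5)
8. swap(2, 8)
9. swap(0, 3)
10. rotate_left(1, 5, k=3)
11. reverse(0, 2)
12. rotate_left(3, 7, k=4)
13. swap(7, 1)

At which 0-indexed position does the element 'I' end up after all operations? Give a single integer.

Answer: 5

Derivation:
After 1 (swap(3, 8)): [G, I, D, A, C, F, H, B, E]
After 2 (swap(6, 7)): [G, I, D, A, C, F, B, H, E]
After 3 (reverse(0, 7)): [H, B, F, C, A, D, I, G, E]
After 4 (reverse(2, 4)): [H, B, A, C, F, D, I, G, E]
After 5 (rotate_left(5, 8, k=2)): [H, B, A, C, F, G, E, D, I]
After 6 (swap(5, 7)): [H, B, A, C, F, D, E, G, I]
After 7 (swap(7, 5)): [H, B, A, C, F, G, E, D, I]
After 8 (swap(2, 8)): [H, B, I, C, F, G, E, D, A]
After 9 (swap(0, 3)): [C, B, I, H, F, G, E, D, A]
After 10 (rotate_left(1, 5, k=3)): [C, F, G, B, I, H, E, D, A]
After 11 (reverse(0, 2)): [G, F, C, B, I, H, E, D, A]
After 12 (rotate_left(3, 7, k=4)): [G, F, C, D, B, I, H, E, A]
After 13 (swap(7, 1)): [G, E, C, D, B, I, H, F, A]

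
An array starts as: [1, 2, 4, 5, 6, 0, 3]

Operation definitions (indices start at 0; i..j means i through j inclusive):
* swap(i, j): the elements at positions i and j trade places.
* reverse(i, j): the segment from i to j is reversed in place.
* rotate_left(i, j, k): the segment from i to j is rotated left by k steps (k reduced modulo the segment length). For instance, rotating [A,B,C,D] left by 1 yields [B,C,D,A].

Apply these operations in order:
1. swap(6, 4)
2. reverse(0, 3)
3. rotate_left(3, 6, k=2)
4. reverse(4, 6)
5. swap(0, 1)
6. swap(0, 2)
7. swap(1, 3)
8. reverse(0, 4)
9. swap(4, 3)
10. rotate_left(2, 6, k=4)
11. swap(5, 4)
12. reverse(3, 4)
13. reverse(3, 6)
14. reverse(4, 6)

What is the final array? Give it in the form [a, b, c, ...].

After 1 (swap(6, 4)): [1, 2, 4, 5, 3, 0, 6]
After 2 (reverse(0, 3)): [5, 4, 2, 1, 3, 0, 6]
After 3 (rotate_left(3, 6, k=2)): [5, 4, 2, 0, 6, 1, 3]
After 4 (reverse(4, 6)): [5, 4, 2, 0, 3, 1, 6]
After 5 (swap(0, 1)): [4, 5, 2, 0, 3, 1, 6]
After 6 (swap(0, 2)): [2, 5, 4, 0, 3, 1, 6]
After 7 (swap(1, 3)): [2, 0, 4, 5, 3, 1, 6]
After 8 (reverse(0, 4)): [3, 5, 4, 0, 2, 1, 6]
After 9 (swap(4, 3)): [3, 5, 4, 2, 0, 1, 6]
After 10 (rotate_left(2, 6, k=4)): [3, 5, 6, 4, 2, 0, 1]
After 11 (swap(5, 4)): [3, 5, 6, 4, 0, 2, 1]
After 12 (reverse(3, 4)): [3, 5, 6, 0, 4, 2, 1]
After 13 (reverse(3, 6)): [3, 5, 6, 1, 2, 4, 0]
After 14 (reverse(4, 6)): [3, 5, 6, 1, 0, 4, 2]

Answer: [3, 5, 6, 1, 0, 4, 2]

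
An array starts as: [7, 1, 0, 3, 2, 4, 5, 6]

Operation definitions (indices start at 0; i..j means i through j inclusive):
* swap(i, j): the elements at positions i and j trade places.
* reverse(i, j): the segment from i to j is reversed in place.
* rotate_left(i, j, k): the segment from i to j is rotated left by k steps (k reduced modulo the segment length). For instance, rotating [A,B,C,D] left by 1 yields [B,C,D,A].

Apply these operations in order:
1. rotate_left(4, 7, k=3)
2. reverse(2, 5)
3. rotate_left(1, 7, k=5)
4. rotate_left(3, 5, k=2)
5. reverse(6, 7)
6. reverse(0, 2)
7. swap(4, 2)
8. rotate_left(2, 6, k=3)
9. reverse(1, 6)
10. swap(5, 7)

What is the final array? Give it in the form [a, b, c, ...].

After 1 (rotate_left(4, 7, k=3)): [7, 1, 0, 3, 6, 2, 4, 5]
After 2 (reverse(2, 5)): [7, 1, 2, 6, 3, 0, 4, 5]
After 3 (rotate_left(1, 7, k=5)): [7, 4, 5, 1, 2, 6, 3, 0]
After 4 (rotate_left(3, 5, k=2)): [7, 4, 5, 6, 1, 2, 3, 0]
After 5 (reverse(6, 7)): [7, 4, 5, 6, 1, 2, 0, 3]
After 6 (reverse(0, 2)): [5, 4, 7, 6, 1, 2, 0, 3]
After 7 (swap(4, 2)): [5, 4, 1, 6, 7, 2, 0, 3]
After 8 (rotate_left(2, 6, k=3)): [5, 4, 2, 0, 1, 6, 7, 3]
After 9 (reverse(1, 6)): [5, 7, 6, 1, 0, 2, 4, 3]
After 10 (swap(5, 7)): [5, 7, 6, 1, 0, 3, 4, 2]

Answer: [5, 7, 6, 1, 0, 3, 4, 2]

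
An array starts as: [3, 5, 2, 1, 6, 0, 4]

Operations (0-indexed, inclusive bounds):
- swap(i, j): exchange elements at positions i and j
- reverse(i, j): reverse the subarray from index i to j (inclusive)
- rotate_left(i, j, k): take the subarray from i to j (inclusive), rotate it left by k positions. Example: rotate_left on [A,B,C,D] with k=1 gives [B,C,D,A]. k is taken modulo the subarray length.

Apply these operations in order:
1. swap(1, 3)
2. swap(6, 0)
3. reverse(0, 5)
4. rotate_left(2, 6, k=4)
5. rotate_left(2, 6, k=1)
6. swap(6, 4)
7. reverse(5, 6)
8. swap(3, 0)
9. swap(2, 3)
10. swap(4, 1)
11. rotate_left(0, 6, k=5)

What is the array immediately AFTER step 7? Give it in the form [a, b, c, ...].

Answer: [0, 6, 5, 2, 3, 1, 4]

Derivation:
After 1 (swap(1, 3)): [3, 1, 2, 5, 6, 0, 4]
After 2 (swap(6, 0)): [4, 1, 2, 5, 6, 0, 3]
After 3 (reverse(0, 5)): [0, 6, 5, 2, 1, 4, 3]
After 4 (rotate_left(2, 6, k=4)): [0, 6, 3, 5, 2, 1, 4]
After 5 (rotate_left(2, 6, k=1)): [0, 6, 5, 2, 1, 4, 3]
After 6 (swap(6, 4)): [0, 6, 5, 2, 3, 4, 1]
After 7 (reverse(5, 6)): [0, 6, 5, 2, 3, 1, 4]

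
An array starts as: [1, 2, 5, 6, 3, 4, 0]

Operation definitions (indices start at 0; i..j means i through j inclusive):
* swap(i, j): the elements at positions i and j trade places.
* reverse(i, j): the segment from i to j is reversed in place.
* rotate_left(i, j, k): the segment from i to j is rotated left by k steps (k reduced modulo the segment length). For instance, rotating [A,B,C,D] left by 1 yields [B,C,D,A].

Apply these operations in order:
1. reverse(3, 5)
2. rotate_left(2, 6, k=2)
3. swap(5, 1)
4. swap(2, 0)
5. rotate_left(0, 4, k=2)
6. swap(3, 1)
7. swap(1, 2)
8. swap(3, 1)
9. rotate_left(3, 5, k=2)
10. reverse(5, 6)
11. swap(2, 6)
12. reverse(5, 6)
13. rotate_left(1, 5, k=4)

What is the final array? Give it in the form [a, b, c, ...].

Answer: [1, 3, 6, 5, 2, 0, 4]

Derivation:
After 1 (reverse(3, 5)): [1, 2, 5, 4, 3, 6, 0]
After 2 (rotate_left(2, 6, k=2)): [1, 2, 3, 6, 0, 5, 4]
After 3 (swap(5, 1)): [1, 5, 3, 6, 0, 2, 4]
After 4 (swap(2, 0)): [3, 5, 1, 6, 0, 2, 4]
After 5 (rotate_left(0, 4, k=2)): [1, 6, 0, 3, 5, 2, 4]
After 6 (swap(3, 1)): [1, 3, 0, 6, 5, 2, 4]
After 7 (swap(1, 2)): [1, 0, 3, 6, 5, 2, 4]
After 8 (swap(3, 1)): [1, 6, 3, 0, 5, 2, 4]
After 9 (rotate_left(3, 5, k=2)): [1, 6, 3, 2, 0, 5, 4]
After 10 (reverse(5, 6)): [1, 6, 3, 2, 0, 4, 5]
After 11 (swap(2, 6)): [1, 6, 5, 2, 0, 4, 3]
After 12 (reverse(5, 6)): [1, 6, 5, 2, 0, 3, 4]
After 13 (rotate_left(1, 5, k=4)): [1, 3, 6, 5, 2, 0, 4]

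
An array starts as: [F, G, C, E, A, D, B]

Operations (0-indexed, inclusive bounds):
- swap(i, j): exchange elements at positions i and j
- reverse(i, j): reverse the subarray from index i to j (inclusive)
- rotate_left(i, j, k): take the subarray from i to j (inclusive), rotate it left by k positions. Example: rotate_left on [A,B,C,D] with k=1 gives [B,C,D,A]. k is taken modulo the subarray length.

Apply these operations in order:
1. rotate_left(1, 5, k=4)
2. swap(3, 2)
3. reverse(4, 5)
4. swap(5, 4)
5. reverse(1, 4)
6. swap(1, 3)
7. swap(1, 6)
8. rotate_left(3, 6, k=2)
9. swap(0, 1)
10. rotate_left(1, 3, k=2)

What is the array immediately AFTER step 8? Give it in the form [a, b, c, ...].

After 1 (rotate_left(1, 5, k=4)): [F, D, G, C, E, A, B]
After 2 (swap(3, 2)): [F, D, C, G, E, A, B]
After 3 (reverse(4, 5)): [F, D, C, G, A, E, B]
After 4 (swap(5, 4)): [F, D, C, G, E, A, B]
After 5 (reverse(1, 4)): [F, E, G, C, D, A, B]
After 6 (swap(1, 3)): [F, C, G, E, D, A, B]
After 7 (swap(1, 6)): [F, B, G, E, D, A, C]
After 8 (rotate_left(3, 6, k=2)): [F, B, G, A, C, E, D]

Answer: [F, B, G, A, C, E, D]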